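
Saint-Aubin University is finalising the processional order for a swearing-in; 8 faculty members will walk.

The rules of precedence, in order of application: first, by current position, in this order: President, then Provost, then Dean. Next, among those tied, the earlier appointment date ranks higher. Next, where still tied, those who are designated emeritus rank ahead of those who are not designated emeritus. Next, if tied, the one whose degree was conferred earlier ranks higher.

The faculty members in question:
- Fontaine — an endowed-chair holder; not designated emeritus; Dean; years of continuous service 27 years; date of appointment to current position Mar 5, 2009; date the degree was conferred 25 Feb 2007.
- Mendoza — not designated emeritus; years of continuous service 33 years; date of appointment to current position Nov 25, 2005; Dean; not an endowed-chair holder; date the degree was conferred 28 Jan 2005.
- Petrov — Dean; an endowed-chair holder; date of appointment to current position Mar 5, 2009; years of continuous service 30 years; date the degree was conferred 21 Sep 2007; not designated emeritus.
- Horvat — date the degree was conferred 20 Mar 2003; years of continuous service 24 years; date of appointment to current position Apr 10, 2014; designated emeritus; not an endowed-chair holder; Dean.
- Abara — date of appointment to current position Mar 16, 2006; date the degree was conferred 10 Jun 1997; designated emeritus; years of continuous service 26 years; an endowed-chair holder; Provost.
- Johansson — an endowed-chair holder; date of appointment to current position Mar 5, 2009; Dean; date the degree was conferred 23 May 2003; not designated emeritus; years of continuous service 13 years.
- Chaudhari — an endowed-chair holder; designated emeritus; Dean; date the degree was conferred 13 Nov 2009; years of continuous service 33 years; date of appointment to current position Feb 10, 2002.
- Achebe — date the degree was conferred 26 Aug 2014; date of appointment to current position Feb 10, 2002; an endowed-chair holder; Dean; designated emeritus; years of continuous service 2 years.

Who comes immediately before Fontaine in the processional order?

By current position: Abara (Provost); then Chaudhari, Achebe, Mendoza, Johansson, Fontaine, Petrov and Horvat (Dean).
Among Chaudhari, Achebe, Mendoza, Johansson, Fontaine, Petrov and Horvat, by date of appointment to current position (earlier first): Chaudhari and Achebe (Feb 10, 2002) before Mendoza (Nov 25, 2005) before Johansson, Fontaine and Petrov (Mar 5, 2009) before Horvat (Apr 10, 2014).
Chaudhari and Achebe are each designated emeritus, so the next rule applies.
Among Chaudhari and Achebe, by date the degree was conferred (earlier first): Chaudhari (13 Nov 2009) before Achebe (26 Aug 2014).
Johansson, Fontaine and Petrov are each not designated emeritus, so the next rule applies.
Among Johansson, Fontaine and Petrov, by date the degree was conferred (earlier first): Johansson (23 May 2003) before Fontaine (25 Feb 2007) before Petrov (21 Sep 2007).
Order: Abara, Chaudhari, Achebe, Mendoza, Johansson, Fontaine, Petrov, Horvat.

Johansson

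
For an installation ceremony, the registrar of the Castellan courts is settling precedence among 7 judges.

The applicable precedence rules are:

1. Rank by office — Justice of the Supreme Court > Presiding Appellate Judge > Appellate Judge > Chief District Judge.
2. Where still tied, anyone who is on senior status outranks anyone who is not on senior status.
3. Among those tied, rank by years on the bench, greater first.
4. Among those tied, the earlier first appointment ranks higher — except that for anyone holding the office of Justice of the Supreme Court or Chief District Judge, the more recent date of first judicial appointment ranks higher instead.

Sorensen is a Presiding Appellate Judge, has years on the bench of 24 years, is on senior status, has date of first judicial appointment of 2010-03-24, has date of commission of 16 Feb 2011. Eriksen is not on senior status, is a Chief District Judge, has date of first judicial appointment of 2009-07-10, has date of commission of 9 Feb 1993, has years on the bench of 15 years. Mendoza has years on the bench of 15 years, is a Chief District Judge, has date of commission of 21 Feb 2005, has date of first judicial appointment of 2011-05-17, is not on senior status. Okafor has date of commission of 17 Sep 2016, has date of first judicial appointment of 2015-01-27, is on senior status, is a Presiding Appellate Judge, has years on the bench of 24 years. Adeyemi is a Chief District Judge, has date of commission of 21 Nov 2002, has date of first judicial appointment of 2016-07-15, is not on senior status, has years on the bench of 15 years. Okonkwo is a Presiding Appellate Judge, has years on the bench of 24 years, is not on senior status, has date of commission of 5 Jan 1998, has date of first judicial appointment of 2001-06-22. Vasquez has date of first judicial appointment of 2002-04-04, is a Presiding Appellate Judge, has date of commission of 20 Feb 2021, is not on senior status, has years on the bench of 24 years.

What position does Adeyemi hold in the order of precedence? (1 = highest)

5

By office: Sorensen, Okafor, Okonkwo and Vasquez (Presiding Appellate Judge); then Adeyemi, Mendoza and Eriksen (Chief District Judge).
Among Sorensen, Okafor, Okonkwo and Vasquez, on senior status before not on senior status: Sorensen and Okafor (on senior status) before Okonkwo and Vasquez (not on senior status).
Sorensen and Okafor both have years on the bench 24 years, so the next rule applies.
Among Sorensen and Okafor, by date of first judicial appointment (earlier first): Sorensen (2010-03-24) before Okafor (2015-01-27).
Okonkwo and Vasquez both have years on the bench 24 years, so the next rule applies.
Among Okonkwo and Vasquez, by date of first judicial appointment (earlier first): Okonkwo (2001-06-22) before Vasquez (2002-04-04).
Adeyemi, Mendoza and Eriksen are each not on senior status, so the next rule applies.
Adeyemi, Mendoza and Eriksen all have years on the bench 15 years, so the next rule applies.
Among Adeyemi, Mendoza and Eriksen, by date of first judicial appointment (later first) (reversed rule for this group): Adeyemi (2016-07-15) before Mendoza (2011-05-17) before Eriksen (2009-07-10).
Order: Sorensen, Okafor, Okonkwo, Vasquez, Adeyemi, Mendoza, Eriksen. So position 5.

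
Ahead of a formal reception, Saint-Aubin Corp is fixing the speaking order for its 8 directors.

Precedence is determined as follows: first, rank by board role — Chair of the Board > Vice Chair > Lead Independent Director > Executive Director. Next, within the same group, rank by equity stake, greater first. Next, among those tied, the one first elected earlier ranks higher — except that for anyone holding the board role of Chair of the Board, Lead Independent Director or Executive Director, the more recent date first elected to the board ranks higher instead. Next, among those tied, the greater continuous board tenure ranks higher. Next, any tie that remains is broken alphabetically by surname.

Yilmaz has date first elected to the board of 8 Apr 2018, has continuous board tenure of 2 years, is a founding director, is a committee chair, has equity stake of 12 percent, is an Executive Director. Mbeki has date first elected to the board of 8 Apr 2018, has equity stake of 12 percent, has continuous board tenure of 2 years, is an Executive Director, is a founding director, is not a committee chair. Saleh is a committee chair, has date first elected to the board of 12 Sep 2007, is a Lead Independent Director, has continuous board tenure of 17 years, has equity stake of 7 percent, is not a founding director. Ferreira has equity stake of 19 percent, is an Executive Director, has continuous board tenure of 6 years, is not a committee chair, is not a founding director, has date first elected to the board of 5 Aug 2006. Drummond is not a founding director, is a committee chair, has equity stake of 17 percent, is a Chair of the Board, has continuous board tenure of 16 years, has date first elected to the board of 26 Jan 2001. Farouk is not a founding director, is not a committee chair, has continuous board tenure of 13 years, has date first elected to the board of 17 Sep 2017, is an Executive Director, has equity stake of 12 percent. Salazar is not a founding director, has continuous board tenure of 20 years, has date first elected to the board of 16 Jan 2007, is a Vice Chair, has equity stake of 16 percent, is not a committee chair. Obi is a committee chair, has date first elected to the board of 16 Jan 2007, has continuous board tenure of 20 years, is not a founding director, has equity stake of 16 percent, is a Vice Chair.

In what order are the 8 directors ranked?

By board role: Drummond (Chair of the Board); then Obi and Salazar (Vice Chair); then Saleh (Lead Independent Director); then Ferreira, Mbeki, Yilmaz and Farouk (Executive Director).
Obi and Salazar both have equity stake 16 percent, so the next rule applies.
Obi and Salazar both have date first elected to the board 16 Jan 2007, so the next rule applies.
Obi and Salazar both have continuous board tenure 20 years, so the next rule applies.
Among Obi and Salazar, alphabetically by surname: Obi before Salazar.
Among Ferreira, Mbeki, Yilmaz and Farouk, by equity stake (higher first): Ferreira (19 percent) before Mbeki, Yilmaz and Farouk (12 percent).
Among Mbeki, Yilmaz and Farouk, by date first elected to the board (later first) (reversed rule for this group): Mbeki and Yilmaz (8 Apr 2018) before Farouk (17 Sep 2017).
Mbeki and Yilmaz both have continuous board tenure 2 years, so the next rule applies.
Among Mbeki and Yilmaz, alphabetically by surname: Mbeki before Yilmaz.
Full order: Drummond, Obi, Salazar, Saleh, Ferreira, Mbeki, Yilmaz, Farouk.

Drummond, Obi, Salazar, Saleh, Ferreira, Mbeki, Yilmaz, Farouk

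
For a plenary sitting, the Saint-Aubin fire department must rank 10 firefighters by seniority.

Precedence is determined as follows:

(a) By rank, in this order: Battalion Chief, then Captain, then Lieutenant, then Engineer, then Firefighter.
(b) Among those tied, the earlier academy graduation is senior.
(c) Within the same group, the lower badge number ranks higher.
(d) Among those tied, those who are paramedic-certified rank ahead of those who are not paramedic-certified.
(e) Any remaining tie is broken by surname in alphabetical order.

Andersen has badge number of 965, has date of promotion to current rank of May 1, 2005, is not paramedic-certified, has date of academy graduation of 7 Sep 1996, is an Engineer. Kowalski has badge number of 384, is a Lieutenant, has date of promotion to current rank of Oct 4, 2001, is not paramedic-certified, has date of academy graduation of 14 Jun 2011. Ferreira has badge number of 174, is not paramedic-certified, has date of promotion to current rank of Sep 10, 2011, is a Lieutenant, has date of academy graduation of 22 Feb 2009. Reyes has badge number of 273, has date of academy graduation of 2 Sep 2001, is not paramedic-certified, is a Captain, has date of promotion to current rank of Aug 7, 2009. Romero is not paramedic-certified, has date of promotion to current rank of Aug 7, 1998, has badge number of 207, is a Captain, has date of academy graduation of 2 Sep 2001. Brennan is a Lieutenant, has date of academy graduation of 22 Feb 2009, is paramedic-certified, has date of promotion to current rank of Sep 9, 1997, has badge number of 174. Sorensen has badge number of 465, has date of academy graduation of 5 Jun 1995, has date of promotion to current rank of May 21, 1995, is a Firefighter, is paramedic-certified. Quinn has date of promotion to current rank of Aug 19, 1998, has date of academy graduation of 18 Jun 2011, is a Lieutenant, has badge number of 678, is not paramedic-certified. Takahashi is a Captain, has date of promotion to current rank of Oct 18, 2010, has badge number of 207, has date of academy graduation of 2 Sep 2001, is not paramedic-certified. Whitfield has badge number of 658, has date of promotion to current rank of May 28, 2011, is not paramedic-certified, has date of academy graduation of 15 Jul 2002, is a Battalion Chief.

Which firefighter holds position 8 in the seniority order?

By rank: Whitfield (Battalion Chief); then Romero, Takahashi and Reyes (Captain); then Brennan, Ferreira, Kowalski and Quinn (Lieutenant); then Andersen (Engineer); then Sorensen (Firefighter).
Romero, Takahashi and Reyes all have date of academy graduation 2 Sep 2001, so the next rule applies.
Among Romero, Takahashi and Reyes, by badge number (lower first): Romero and Takahashi (207) before Reyes (273).
Romero and Takahashi are each not paramedic-certified, so the next rule applies.
Among Romero and Takahashi, alphabetically by surname: Romero before Takahashi.
Among Brennan, Ferreira, Kowalski and Quinn, by date of academy graduation (earlier first): Brennan and Ferreira (22 Feb 2009) before Kowalski (14 Jun 2011) before Quinn (18 Jun 2011).
Brennan and Ferreira both have badge number 174, so the next rule applies.
Among Brennan and Ferreira, paramedic-certified before not paramedic-certified: Brennan (paramedic-certified) before Ferreira (not paramedic-certified).
Order: Whitfield, Romero, Takahashi, Reyes, Brennan, Ferreira, Kowalski, Quinn, Andersen, Sorensen.

Quinn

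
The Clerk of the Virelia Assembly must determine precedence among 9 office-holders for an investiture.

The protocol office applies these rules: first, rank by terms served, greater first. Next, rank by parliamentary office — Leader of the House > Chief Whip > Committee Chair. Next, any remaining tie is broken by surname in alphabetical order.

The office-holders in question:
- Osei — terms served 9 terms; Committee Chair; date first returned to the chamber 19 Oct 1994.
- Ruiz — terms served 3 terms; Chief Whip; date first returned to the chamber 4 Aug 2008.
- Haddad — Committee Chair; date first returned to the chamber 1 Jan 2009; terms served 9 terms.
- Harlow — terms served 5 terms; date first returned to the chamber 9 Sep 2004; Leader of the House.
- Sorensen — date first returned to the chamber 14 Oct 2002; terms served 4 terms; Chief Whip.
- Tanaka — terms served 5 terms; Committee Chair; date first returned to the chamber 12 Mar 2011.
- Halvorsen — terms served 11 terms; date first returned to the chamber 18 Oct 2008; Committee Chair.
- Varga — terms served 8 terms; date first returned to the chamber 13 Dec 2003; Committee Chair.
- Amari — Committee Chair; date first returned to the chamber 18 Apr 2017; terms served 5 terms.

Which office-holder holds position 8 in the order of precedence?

By terms served (higher first): Halvorsen (11 terms); then Haddad and Osei (both 9 terms); then Varga (8 terms); then Harlow, Amari and Tanaka (each 5 terms); then Sorensen (4 terms); then Ruiz (3 terms).
Haddad and Osei are each Committee Chair, so the next rule applies.
Among Haddad and Osei, alphabetically by surname: Haddad before Osei.
Among Harlow, Amari and Tanaka, by parliamentary office: Harlow (Leader of the House) before Amari and Tanaka (Committee Chair).
Among Amari and Tanaka, alphabetically by surname: Amari before Tanaka.
Order: Halvorsen, Haddad, Osei, Varga, Harlow, Amari, Tanaka, Sorensen, Ruiz.

Sorensen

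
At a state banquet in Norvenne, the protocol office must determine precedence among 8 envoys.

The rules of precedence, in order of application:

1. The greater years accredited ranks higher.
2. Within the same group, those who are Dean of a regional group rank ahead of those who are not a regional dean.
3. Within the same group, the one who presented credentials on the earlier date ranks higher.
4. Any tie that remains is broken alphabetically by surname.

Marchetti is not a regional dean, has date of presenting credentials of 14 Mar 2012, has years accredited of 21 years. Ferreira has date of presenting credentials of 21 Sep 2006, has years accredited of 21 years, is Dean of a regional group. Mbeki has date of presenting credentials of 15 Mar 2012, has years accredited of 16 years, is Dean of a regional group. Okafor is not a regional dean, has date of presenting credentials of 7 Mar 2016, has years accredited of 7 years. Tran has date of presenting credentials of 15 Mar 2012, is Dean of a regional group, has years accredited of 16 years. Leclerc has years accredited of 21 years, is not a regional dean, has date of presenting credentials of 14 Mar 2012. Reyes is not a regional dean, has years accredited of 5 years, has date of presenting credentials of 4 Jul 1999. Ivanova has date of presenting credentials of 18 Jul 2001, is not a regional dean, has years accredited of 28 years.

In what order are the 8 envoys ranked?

By years accredited (higher first): Ivanova (28 years); then Ferreira, Leclerc and Marchetti (each 21 years); then Mbeki and Tran (both 16 years); then Okafor (7 years); then Reyes (5 years).
Among Ferreira, Leclerc and Marchetti, Dean of a regional group before not a regional dean: Ferreira (Dean of a regional group) before Leclerc and Marchetti (not a regional dean).
Leclerc and Marchetti both have date of presenting credentials 14 Mar 2012, so the next rule applies.
Among Leclerc and Marchetti, alphabetically by surname: Leclerc before Marchetti.
Mbeki and Tran are each Dean of a regional group, so the next rule applies.
Mbeki and Tran both have date of presenting credentials 15 Mar 2012, so the next rule applies.
Among Mbeki and Tran, alphabetically by surname: Mbeki before Tran.
Full order: Ivanova, Ferreira, Leclerc, Marchetti, Mbeki, Tran, Okafor, Reyes.

Ivanova, Ferreira, Leclerc, Marchetti, Mbeki, Tran, Okafor, Reyes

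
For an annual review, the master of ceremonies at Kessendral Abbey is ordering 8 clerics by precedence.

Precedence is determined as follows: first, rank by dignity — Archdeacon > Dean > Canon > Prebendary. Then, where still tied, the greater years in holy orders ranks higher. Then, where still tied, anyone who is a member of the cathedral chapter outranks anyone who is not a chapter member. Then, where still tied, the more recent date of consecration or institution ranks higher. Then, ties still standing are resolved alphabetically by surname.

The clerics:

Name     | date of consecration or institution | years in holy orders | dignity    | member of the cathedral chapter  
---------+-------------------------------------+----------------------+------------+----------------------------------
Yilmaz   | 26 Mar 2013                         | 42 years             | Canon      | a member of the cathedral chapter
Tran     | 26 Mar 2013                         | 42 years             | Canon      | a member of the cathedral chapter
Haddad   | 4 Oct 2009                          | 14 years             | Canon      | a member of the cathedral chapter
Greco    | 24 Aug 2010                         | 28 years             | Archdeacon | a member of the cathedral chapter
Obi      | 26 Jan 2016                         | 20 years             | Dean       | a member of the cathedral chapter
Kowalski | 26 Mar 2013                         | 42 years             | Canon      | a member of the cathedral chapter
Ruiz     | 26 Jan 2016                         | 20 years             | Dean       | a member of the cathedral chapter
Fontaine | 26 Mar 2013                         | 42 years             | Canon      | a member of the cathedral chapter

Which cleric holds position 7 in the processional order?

Yilmaz

By dignity: Greco (Archdeacon); then Obi and Ruiz (Dean); then Fontaine, Kowalski, Tran, Yilmaz and Haddad (Canon).
Obi and Ruiz both have years in holy orders 20 years, so the next rule applies.
Obi and Ruiz are each a member of the cathedral chapter, so the next rule applies.
Obi and Ruiz both have date of consecration or institution 26 Jan 2016, so the next rule applies.
Among Obi and Ruiz, alphabetically by surname: Obi before Ruiz.
Among Fontaine, Kowalski, Tran, Yilmaz and Haddad, by years in holy orders (higher first): Fontaine, Kowalski, Tran and Yilmaz (42 years) before Haddad (14 years).
Fontaine, Kowalski, Tran and Yilmaz are each a member of the cathedral chapter, so the next rule applies.
Fontaine, Kowalski, Tran and Yilmaz all have date of consecration or institution 26 Mar 2013, so the next rule applies.
Among Fontaine, Kowalski, Tran and Yilmaz, alphabetically by surname: Fontaine before Kowalski before Tran before Yilmaz.
Order: Greco, Obi, Ruiz, Fontaine, Kowalski, Tran, Yilmaz, Haddad.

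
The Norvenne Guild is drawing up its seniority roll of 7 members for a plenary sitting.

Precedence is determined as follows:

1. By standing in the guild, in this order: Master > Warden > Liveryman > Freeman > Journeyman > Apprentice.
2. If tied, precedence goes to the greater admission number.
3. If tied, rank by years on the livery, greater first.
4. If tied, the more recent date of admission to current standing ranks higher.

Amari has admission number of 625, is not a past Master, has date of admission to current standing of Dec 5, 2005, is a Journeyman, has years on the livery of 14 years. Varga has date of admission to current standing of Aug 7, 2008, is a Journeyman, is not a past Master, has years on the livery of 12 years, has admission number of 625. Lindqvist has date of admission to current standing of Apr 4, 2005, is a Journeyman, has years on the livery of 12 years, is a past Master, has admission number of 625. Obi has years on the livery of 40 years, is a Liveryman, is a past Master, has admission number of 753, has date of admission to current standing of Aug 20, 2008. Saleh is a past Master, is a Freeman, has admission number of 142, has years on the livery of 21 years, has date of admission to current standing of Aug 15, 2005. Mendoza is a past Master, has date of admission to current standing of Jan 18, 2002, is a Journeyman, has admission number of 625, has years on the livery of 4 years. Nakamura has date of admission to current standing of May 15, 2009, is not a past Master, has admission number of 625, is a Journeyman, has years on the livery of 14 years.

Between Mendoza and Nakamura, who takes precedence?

By standing in the guild: Obi (Liveryman); then Saleh (Freeman); then Nakamura, Amari, Varga, Lindqvist and Mendoza (Journeyman).
Nakamura, Amari, Varga, Lindqvist and Mendoza all have admission number 625, so the next rule applies.
Among Nakamura, Amari, Varga, Lindqvist and Mendoza, by years on the livery (higher first): Nakamura and Amari (14 years) before Varga and Lindqvist (12 years) before Mendoza (4 years).
Among Nakamura and Amari, by date of admission to current standing (later first): Nakamura (May 15, 2009) before Amari (Dec 5, 2005).
Among Varga and Lindqvist, by date of admission to current standing (later first): Varga (Aug 7, 2008) before Lindqvist (Apr 4, 2005).
So Nakamura takes precedence.

Nakamura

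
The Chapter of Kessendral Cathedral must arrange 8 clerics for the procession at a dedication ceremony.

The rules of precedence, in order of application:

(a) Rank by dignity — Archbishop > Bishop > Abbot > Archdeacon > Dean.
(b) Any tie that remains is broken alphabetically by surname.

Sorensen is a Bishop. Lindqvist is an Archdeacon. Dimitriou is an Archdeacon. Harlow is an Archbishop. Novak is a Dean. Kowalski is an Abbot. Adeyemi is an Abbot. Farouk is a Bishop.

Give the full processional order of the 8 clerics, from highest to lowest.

Harlow, Farouk, Sorensen, Adeyemi, Kowalski, Dimitriou, Lindqvist, Novak

By dignity: Harlow (Archbishop); then Farouk and Sorensen (Bishop); then Adeyemi and Kowalski (Abbot); then Dimitriou and Lindqvist (Archdeacon); then Novak (Dean).
Among Farouk and Sorensen, alphabetically by surname: Farouk before Sorensen.
Among Adeyemi and Kowalski, alphabetically by surname: Adeyemi before Kowalski.
Among Dimitriou and Lindqvist, alphabetically by surname: Dimitriou before Lindqvist.
Full order: Harlow, Farouk, Sorensen, Adeyemi, Kowalski, Dimitriou, Lindqvist, Novak.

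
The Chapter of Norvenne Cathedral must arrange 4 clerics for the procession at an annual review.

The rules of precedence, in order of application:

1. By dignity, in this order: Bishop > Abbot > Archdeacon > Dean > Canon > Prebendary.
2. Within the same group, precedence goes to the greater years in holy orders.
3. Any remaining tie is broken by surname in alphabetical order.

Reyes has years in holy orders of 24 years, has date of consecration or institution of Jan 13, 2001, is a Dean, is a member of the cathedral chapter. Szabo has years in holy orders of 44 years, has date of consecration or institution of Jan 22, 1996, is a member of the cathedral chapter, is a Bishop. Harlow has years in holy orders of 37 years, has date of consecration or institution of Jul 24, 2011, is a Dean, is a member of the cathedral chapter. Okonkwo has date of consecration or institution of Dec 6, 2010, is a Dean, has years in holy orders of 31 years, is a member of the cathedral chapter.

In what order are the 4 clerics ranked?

By dignity: Szabo (Bishop); then Harlow, Okonkwo and Reyes (Dean).
Among Harlow, Okonkwo and Reyes, by years in holy orders (higher first): Harlow (37 years) before Okonkwo (31 years) before Reyes (24 years).
Full order: Szabo, Harlow, Okonkwo, Reyes.

Szabo, Harlow, Okonkwo, Reyes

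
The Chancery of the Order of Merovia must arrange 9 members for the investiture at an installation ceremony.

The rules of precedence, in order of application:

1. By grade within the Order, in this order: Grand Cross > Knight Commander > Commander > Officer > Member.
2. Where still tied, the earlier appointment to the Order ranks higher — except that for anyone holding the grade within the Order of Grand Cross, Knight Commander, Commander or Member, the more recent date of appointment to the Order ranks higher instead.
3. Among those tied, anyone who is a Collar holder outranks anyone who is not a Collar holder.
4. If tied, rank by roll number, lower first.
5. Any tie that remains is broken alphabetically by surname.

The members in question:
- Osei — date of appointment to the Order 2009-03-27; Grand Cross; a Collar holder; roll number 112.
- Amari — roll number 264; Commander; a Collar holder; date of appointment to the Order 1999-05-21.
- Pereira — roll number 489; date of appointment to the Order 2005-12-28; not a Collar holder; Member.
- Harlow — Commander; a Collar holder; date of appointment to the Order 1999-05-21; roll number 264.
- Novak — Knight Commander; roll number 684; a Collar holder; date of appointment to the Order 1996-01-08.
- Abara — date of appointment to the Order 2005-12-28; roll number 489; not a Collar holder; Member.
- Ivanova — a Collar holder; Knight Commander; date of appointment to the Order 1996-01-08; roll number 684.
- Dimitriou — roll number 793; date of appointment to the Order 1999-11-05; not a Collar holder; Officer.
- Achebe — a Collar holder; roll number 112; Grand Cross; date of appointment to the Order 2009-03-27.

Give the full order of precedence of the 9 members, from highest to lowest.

Achebe, Osei, Ivanova, Novak, Amari, Harlow, Dimitriou, Abara, Pereira

By grade within the Order: Achebe and Osei (Grand Cross); then Ivanova and Novak (Knight Commander); then Amari and Harlow (Commander); then Dimitriou (Officer); then Abara and Pereira (Member).
Achebe and Osei both have date of appointment to the Order 2009-03-27, so the next rule applies.
Achebe and Osei are each a Collar holder, so the next rule applies.
Achebe and Osei both have roll number 112, so the next rule applies.
Among Achebe and Osei, alphabetically by surname: Achebe before Osei.
Ivanova and Novak both have date of appointment to the Order 1996-01-08, so the next rule applies.
Ivanova and Novak are each a Collar holder, so the next rule applies.
Ivanova and Novak both have roll number 684, so the next rule applies.
Among Ivanova and Novak, alphabetically by surname: Ivanova before Novak.
Amari and Harlow both have date of appointment to the Order 1999-05-21, so the next rule applies.
Amari and Harlow are each a Collar holder, so the next rule applies.
Amari and Harlow both have roll number 264, so the next rule applies.
Among Amari and Harlow, alphabetically by surname: Amari before Harlow.
Abara and Pereira both have date of appointment to the Order 2005-12-28, so the next rule applies.
Abara and Pereira are each not a Collar holder, so the next rule applies.
Abara and Pereira both have roll number 489, so the next rule applies.
Among Abara and Pereira, alphabetically by surname: Abara before Pereira.
Full order: Achebe, Osei, Ivanova, Novak, Amari, Harlow, Dimitriou, Abara, Pereira.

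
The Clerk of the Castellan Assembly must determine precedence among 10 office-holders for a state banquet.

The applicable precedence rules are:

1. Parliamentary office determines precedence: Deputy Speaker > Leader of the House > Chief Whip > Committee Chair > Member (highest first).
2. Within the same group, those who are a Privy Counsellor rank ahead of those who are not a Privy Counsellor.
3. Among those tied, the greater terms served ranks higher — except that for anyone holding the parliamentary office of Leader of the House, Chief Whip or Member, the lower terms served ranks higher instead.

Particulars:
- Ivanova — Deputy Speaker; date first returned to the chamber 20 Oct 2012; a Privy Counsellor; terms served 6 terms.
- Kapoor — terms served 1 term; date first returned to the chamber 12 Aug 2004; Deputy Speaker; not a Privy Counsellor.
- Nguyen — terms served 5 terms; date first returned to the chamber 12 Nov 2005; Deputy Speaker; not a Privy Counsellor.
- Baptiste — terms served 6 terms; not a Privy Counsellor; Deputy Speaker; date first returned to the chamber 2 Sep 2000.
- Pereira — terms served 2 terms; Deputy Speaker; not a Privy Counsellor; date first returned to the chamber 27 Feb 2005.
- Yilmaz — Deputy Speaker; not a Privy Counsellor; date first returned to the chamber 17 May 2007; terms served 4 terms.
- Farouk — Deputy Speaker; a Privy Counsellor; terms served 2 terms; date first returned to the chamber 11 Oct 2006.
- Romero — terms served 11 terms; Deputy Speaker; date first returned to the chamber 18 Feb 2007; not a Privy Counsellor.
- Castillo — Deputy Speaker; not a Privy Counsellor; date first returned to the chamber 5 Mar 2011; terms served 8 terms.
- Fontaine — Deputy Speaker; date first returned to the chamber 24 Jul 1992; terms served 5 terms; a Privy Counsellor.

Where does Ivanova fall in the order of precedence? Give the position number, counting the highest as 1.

1

By parliamentary office: Ivanova, Fontaine, Farouk, Romero, Castillo, Baptiste, Nguyen, Yilmaz, Pereira and Kapoor (Deputy Speaker).
Among Ivanova, Fontaine, Farouk, Romero, Castillo, Baptiste, Nguyen, Yilmaz, Pereira and Kapoor, a Privy Counsellor before not a Privy Counsellor: Ivanova, Fontaine and Farouk (a Privy Counsellor) before Romero, Castillo, Baptiste, Nguyen, Yilmaz, Pereira and Kapoor (not a Privy Counsellor).
Among Ivanova, Fontaine and Farouk, by terms served (higher first): Ivanova (6 terms) before Fontaine (5 terms) before Farouk (2 terms).
Among Romero, Castillo, Baptiste, Nguyen, Yilmaz, Pereira and Kapoor, by terms served (higher first): Romero (11 terms) before Castillo (8 terms) before Baptiste (6 terms) before Nguyen (5 terms) before Yilmaz (4 terms) before Pereira (2 terms) before Kapoor (1 term).
Order: Ivanova, Fontaine, Farouk, Romero, Castillo, Baptiste, Nguyen, Yilmaz, Pereira, Kapoor. So position 1.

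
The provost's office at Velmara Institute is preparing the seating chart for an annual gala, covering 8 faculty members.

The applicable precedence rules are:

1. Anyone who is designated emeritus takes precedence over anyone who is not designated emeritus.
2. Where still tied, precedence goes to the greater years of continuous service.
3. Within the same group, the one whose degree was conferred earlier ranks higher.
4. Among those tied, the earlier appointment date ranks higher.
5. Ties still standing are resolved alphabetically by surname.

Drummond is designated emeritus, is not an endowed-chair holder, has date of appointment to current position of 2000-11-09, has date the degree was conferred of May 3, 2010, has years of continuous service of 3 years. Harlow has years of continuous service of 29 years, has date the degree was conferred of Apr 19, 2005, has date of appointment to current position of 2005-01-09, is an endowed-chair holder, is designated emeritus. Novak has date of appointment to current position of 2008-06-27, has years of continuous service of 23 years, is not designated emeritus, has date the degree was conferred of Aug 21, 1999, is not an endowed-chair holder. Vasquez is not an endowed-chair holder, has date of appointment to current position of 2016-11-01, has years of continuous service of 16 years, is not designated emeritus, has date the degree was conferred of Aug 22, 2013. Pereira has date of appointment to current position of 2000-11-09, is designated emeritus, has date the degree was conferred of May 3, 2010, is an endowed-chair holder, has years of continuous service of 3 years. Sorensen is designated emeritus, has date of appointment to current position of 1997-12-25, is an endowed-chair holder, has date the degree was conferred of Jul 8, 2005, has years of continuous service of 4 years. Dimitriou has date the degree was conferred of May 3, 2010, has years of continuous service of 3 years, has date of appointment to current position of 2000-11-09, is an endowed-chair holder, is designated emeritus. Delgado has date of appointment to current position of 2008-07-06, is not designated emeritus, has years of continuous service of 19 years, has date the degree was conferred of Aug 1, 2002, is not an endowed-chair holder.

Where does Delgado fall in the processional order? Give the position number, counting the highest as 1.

7

By the first rule: Harlow, Sorensen, Dimitriou, Drummond and Pereira (each designated emeritus); then Novak, Delgado and Vasquez (each not designated emeritus).
Among Harlow, Sorensen, Dimitriou, Drummond and Pereira, by years of continuous service (higher first): Harlow (29 years) before Sorensen (4 years) before Dimitriou, Drummond and Pereira (3 years).
Dimitriou, Drummond and Pereira all have date the degree was conferred May 3, 2010, so the next rule applies.
Dimitriou, Drummond and Pereira all have date of appointment to current position 2000-11-09, so the next rule applies.
Among Dimitriou, Drummond and Pereira, alphabetically by surname: Dimitriou before Drummond before Pereira.
Among Novak, Delgado and Vasquez, by years of continuous service (higher first): Novak (23 years) before Delgado (19 years) before Vasquez (16 years).
Order: Harlow, Sorensen, Dimitriou, Drummond, Pereira, Novak, Delgado, Vasquez. So position 7.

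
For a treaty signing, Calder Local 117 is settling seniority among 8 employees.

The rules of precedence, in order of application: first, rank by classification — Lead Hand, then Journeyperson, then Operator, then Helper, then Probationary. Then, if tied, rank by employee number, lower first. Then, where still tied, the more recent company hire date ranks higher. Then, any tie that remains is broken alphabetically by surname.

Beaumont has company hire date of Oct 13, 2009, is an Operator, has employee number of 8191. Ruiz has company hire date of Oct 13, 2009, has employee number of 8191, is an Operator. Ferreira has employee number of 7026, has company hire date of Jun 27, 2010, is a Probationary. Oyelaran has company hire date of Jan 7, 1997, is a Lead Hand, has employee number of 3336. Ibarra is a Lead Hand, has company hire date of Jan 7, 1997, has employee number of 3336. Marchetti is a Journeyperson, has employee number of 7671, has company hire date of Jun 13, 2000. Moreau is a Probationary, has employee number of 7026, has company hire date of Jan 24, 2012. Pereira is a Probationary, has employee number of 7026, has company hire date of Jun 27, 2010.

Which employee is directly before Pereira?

By classification: Ibarra and Oyelaran (Lead Hand); then Marchetti (Journeyperson); then Beaumont and Ruiz (Operator); then Moreau, Ferreira and Pereira (Probationary).
Ibarra and Oyelaran both have employee number 3336, so the next rule applies.
Ibarra and Oyelaran both have company hire date Jan 7, 1997, so the next rule applies.
Among Ibarra and Oyelaran, alphabetically by surname: Ibarra before Oyelaran.
Beaumont and Ruiz both have employee number 8191, so the next rule applies.
Beaumont and Ruiz both have company hire date Oct 13, 2009, so the next rule applies.
Among Beaumont and Ruiz, alphabetically by surname: Beaumont before Ruiz.
Moreau, Ferreira and Pereira all have employee number 7026, so the next rule applies.
Among Moreau, Ferreira and Pereira, by company hire date (later first): Moreau (Jan 24, 2012) before Ferreira and Pereira (Jun 27, 2010).
Among Ferreira and Pereira, alphabetically by surname: Ferreira before Pereira.
Order: Ibarra, Oyelaran, Marchetti, Beaumont, Ruiz, Moreau, Ferreira, Pereira.

Ferreira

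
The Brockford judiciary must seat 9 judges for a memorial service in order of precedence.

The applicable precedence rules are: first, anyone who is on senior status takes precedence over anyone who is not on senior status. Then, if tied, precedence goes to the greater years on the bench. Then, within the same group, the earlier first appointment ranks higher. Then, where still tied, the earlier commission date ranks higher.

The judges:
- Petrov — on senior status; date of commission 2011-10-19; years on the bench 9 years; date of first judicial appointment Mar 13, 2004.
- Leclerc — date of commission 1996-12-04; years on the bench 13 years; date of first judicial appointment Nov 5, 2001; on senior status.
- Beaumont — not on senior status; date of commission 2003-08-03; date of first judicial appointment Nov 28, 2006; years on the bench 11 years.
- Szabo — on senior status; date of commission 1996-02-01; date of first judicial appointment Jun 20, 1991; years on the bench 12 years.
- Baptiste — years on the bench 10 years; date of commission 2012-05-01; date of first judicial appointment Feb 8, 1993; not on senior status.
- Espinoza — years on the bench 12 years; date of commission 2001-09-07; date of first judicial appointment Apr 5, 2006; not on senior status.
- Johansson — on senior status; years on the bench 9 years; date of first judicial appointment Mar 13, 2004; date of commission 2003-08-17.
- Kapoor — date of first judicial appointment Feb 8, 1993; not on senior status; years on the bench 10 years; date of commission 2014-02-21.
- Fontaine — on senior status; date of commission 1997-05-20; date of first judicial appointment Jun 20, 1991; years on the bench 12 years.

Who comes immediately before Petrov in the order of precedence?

By the first rule: Leclerc, Szabo, Fontaine, Johansson and Petrov (each on senior status); then Espinoza, Beaumont, Baptiste and Kapoor (each not on senior status).
Among Leclerc, Szabo, Fontaine, Johansson and Petrov, by years on the bench (higher first): Leclerc (13 years) before Szabo and Fontaine (12 years) before Johansson and Petrov (9 years).
Szabo and Fontaine both have date of first judicial appointment Jun 20, 1991, so the next rule applies.
Among Szabo and Fontaine, by date of commission (earlier first): Szabo (1996-02-01) before Fontaine (1997-05-20).
Johansson and Petrov both have date of first judicial appointment Mar 13, 2004, so the next rule applies.
Among Johansson and Petrov, by date of commission (earlier first): Johansson (2003-08-17) before Petrov (2011-10-19).
Among Espinoza, Beaumont, Baptiste and Kapoor, by years on the bench (higher first): Espinoza (12 years) before Beaumont (11 years) before Baptiste and Kapoor (10 years).
Baptiste and Kapoor both have date of first judicial appointment Feb 8, 1993, so the next rule applies.
Among Baptiste and Kapoor, by date of commission (earlier first): Baptiste (2012-05-01) before Kapoor (2014-02-21).
Order: Leclerc, Szabo, Fontaine, Johansson, Petrov, Espinoza, Beaumont, Baptiste, Kapoor.

Johansson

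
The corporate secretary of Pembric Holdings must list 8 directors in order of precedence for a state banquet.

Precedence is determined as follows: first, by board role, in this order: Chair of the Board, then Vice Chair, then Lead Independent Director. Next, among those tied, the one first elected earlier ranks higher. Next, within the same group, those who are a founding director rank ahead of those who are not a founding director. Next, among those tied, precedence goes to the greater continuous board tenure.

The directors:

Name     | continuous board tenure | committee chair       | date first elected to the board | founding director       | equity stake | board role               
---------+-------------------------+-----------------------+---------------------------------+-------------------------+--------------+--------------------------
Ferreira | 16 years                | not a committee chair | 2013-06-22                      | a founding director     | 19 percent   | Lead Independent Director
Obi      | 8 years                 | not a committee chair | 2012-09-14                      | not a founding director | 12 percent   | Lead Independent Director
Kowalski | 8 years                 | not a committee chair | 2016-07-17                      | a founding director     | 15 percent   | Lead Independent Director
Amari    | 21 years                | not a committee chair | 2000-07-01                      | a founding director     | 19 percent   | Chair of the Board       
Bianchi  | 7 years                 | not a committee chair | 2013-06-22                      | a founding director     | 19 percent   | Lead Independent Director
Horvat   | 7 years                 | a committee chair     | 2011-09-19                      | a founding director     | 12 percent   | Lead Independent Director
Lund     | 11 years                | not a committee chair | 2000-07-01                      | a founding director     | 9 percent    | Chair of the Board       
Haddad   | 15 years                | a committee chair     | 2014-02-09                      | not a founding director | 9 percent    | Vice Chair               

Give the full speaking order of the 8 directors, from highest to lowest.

By board role: Amari and Lund (Chair of the Board); then Haddad (Vice Chair); then Horvat, Obi, Ferreira, Bianchi and Kowalski (Lead Independent Director).
Amari and Lund both have date first elected to the board 2000-07-01, so the next rule applies.
Amari and Lund are each a founding director, so the next rule applies.
Among Amari and Lund, by continuous board tenure (higher first): Amari (21 years) before Lund (11 years).
Among Horvat, Obi, Ferreira, Bianchi and Kowalski, by date first elected to the board (earlier first): Horvat (2011-09-19) before Obi (2012-09-14) before Ferreira and Bianchi (2013-06-22) before Kowalski (2016-07-17).
Ferreira and Bianchi are each a founding director, so the next rule applies.
Among Ferreira and Bianchi, by continuous board tenure (higher first): Ferreira (16 years) before Bianchi (7 years).
Full order: Amari, Lund, Haddad, Horvat, Obi, Ferreira, Bianchi, Kowalski.

Amari, Lund, Haddad, Horvat, Obi, Ferreira, Bianchi, Kowalski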